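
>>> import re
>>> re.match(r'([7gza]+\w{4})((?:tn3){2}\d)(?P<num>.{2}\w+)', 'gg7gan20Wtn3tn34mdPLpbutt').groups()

The match spans [0:25] → 'gg7gan20Wtn3tn34mdPLpbutt'.
Captured: group 1 = 'gg7gan20W', group 2 = 'tn3tn34', group 3 = 'mdPLpbutt'.

('gg7gan20W', 'tn3tn34', 'mdPLpbutt')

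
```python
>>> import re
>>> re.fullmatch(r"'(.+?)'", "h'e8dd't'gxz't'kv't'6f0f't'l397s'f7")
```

None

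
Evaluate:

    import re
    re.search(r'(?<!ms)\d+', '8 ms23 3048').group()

'8'

`(?!…)`/`(?<!…)` only lets a position through if the neighbouring text does NOT match; no characters are consumed.
`re.search` scans for the first position where the pattern succeeds.
The match spans [0:1] → '8'.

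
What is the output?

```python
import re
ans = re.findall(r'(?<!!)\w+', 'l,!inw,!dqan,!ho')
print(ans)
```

['l', 'nw', 'qan', 'o']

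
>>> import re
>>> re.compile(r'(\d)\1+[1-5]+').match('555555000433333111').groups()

('5',)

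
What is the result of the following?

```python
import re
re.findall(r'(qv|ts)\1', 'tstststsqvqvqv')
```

['ts', 'ts', 'qv']

The backreference `\1` re-matches whatever the first group consumed, character for character.
Scanning left to right: at [0:4] match 'tsts', group 1 = 'ts'; at [4:8] match 'tsts', group 1 = 'ts'; at [8:12] match 'qvqv', group 1 = 'qv'.
With a single group, `findall` returns only what that group captured — 3 items.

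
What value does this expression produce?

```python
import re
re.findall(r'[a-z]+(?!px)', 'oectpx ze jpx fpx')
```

The negative lookahead/lookbehind blocks any match where the forbidden context is present.
`findall` yields the raw match text (4 of them) because the pattern has no groups.

['oectpx', 'ze', 'jpx', 'fpx']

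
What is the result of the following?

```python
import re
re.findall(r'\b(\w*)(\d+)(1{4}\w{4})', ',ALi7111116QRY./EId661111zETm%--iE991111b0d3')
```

This matches a word boundary (`\b`, zero-width); then zero or more of a word character (captured); then one or more of a digit (captured); then exactly 4 of a literal '1', then exactly 4 of a word character (captured).
Matches: at [1:14] match 'ALi7111116QRY', groups = ('ALi7', '1', '11116QRY'); at [16:29] match 'EId661111zETm', groups = ('EId6', '6', '1111zETm'); at [32:44] match 'iE991111b0d3', groups = ('iE9', '9', '1111b0d3').
`findall` packs the 3 group values into a tuple for every match.

[('ALi7', '1', '11116QRY'), ('EId6', '6', '1111zETm'), ('iE9', '9', '1111b0d3')]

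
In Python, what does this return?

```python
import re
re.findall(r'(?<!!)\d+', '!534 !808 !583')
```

`(?!…)`/`(?<!…)` only lets a position through if the neighbouring text does NOT match; no characters are consumed.
No capturing groups, so `findall` returns the 3 full match strings.

['34', '08', '83']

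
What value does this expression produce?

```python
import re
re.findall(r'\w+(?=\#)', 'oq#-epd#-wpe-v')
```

['oq', 'epd']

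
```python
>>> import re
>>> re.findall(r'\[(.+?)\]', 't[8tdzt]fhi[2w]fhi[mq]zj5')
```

['8tdzt', '2w', 'mq']

With the lazy modifier that quantifier settles for the fewest repetitions that let the rest of the pattern succeed (the atoms after it are unaffected and can still be greedy).
Scanning left to right: at [1:8] match '[8tdzt]', group 1 = '8tdzt'; at [11:15] match '[2w]', group 1 = '2w'; at [18:22] match '[mq]', group 1 = 'mq'.
One capturing group, so `findall` returns just the captured substring from each match — 3 in all.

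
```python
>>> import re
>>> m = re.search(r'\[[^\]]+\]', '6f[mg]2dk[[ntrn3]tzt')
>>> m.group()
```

'[mg]'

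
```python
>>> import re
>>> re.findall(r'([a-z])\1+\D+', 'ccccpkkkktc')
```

`\1` is not a pattern — it's the concrete string captured by group 1, re-applied verbatim.
Walking the string: at [0:11] match 'ccccpkkkktc', group 1 = 'c'.
With a single group, `findall` returns only what that group captured — 1 item.

['c']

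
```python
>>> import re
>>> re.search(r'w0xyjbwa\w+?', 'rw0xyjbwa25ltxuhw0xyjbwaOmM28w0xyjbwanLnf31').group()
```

Pattern: the literal 'w0x', then the literal 'yj'; then the literal 'bwa', then one or more of a word character (lazy).
A non-greedy quantifier consumes as few characters as it can — just enough that the remainder of the pattern still matches from where it stops; whatever follows it matches normally.
Unlike `match`, `search` isn't anchored — it looks for the pattern anywhere in the string.
The match spans [1:10] → 'w0xyjbwa2'.

'w0xyjbwa2'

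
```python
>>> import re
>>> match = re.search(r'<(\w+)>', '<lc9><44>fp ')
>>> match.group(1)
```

The match spans [0:5] → '<lc9>'.
Captured: group 1 = 'lc9'.

'lc9'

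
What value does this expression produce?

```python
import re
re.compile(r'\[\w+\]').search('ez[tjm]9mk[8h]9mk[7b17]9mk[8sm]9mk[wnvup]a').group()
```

'[tjm]'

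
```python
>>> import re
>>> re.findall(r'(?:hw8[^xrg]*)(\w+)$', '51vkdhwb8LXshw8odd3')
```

Pattern: the literal 'hw8', then zero or more of any character except [xrg] (non-capturing group); then one or more of a word character (captured); then anchored at the end.
With a single group, `findall` returns only what that group captured — 1 item.

['3']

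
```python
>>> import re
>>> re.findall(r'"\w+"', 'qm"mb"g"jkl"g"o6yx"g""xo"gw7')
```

['"mb"', '"jkl"', '"o6yx"', '"xo"']

Matches: at [2:6] → '"mb"'; at [7:12] → '"jkl"'; at [13:19] → '"o6yx"'; at [21:25] → '"xo"'.
No capturing groups, so `findall` returns the 4 full match strings.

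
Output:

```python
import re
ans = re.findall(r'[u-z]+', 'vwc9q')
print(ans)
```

['vw']

The pattern matches one or more of a character in [u-z].
Matches: at [0:2] → 'vw'.
`findall` yields the raw match text (1 of them) because the pattern has no groups.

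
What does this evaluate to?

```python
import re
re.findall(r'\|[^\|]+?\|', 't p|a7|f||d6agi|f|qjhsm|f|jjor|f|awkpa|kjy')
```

With no groups in the pattern, `findall` gives back each whole match — 5 here.

['|a7|', '|d6agi|', '|qjhsm|', '|jjor|', '|awkpa|']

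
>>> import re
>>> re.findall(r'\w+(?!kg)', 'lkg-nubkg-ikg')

Because the assertion is negative and zero-width, positions next to the forbidden text are skipped.
Since nothing is captured, `findall` lists the 3 matched substrings directly.

['lkg', 'nubkg', 'ikg']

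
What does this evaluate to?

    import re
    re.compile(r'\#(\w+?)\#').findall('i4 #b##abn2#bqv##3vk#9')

['b', 'abn2', '3vk']

Because there's exactly one group, `findall` drops the full match and keeps group 1 from each hit.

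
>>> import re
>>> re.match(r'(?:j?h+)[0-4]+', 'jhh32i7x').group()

`re.match` only tries the pattern at the start of the string.
The match spans [0:5] → 'jhh32'.

'jhh32'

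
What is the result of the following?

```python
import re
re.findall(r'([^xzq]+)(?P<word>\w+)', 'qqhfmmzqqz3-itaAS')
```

This matches one or more of any character except [xzq] (captured); then one or more of a word character (captured as 'word').
Walking the string: at [2:11] match 'hfmmzqqz3', groups = ('hfmm', 'zqqz3'); at [11:17] match '-itaAS', groups = ('-itaA', 'S').
With 2 capturing groups, `findall` returns a 2-tuple per match.

[('hfmm', 'zqqz3'), ('-itaA', 'S')]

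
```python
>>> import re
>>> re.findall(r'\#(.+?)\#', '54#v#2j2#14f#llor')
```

['v', '14f']

`findall` collects group 1 from each match (2 total).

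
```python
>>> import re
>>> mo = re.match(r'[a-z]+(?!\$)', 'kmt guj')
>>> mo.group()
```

Because the assertion is negative and zero-width, positions next to the forbidden text are skipped.
`re.match` won't scan ahead — the pattern has to work from the very first character.
The match spans [0:3] → 'kmt'.

'kmt'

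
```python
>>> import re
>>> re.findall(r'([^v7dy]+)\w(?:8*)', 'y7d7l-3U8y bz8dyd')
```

This matches one or more of any character except [v7dy] (captured); then a word character; then zero or more of a literal '8' (non-capturing group).
Scanning left to right: at [4:10] match 'l-3U8y', group 1 = 'l-3U8'; at [10:15] match ' bz8d', group 1 = ' bz8'.
`findall` collects group 1 from each match (2 total).

['l-3U8', ' bz8']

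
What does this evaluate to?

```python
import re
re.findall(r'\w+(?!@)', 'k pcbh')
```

['k', 'pcbh']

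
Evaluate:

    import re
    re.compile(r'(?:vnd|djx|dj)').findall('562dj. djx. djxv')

['dj', 'djx', 'djx']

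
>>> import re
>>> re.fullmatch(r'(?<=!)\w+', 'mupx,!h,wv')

None

`re.fullmatch` is like wrapping the pattern in `^…$` (in single-line mode).
Here the pattern can't cover the whole string, so the call returns None.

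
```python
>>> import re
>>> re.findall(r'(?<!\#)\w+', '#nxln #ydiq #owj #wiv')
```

['xln', 'diq', 'wj', 'iv']

Because the assertion is negative and zero-width, positions next to the forbidden text are skipped.
Matches: at [2:5] → 'xln'; at [8:11] → 'diq'; at [14:16] → 'wj'; at [19:21] → 'iv'.
With no groups in the pattern, `findall` gives back each whole match — 4 here.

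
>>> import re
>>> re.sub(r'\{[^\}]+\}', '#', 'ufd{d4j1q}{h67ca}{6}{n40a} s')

'ufd#### s'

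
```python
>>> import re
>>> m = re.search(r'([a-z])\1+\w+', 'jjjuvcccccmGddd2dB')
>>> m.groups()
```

`\1` has to match the exact text group 1 already captured.
`re.search` scans for the first position where the pattern succeeds.
The match spans [0:18] → 'jjjuvcccccmGddd2dB'.
Captured: group 1 = 'j'.

('j',)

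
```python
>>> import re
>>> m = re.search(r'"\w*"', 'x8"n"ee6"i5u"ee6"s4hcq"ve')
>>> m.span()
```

(2, 5)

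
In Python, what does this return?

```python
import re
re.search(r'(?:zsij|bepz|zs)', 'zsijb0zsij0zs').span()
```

(0, 4)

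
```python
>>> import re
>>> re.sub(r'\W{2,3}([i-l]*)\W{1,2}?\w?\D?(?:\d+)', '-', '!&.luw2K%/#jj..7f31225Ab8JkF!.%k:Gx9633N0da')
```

The pattern matches 2 to 3 of a non-word character; then zero or more of a character in [i-l] (captured); then 1 to 2 of a non-word character (lazy), then optionally a word character, then optionally a non-digit; then one or more of a digit (non-capturing group).
A non-greedy quantifier consumes as few characters as it can — just enough that the remainder of the pattern still matches from where it stops; whatever follows it matches normally.
Matches: at [8:16] → '%/#jj..7'; at [28:39] → '!.%k:Gx9633'.
Each match is replaced by '-'.

'!&.luw2K-f31225Ab8JkF-N0da'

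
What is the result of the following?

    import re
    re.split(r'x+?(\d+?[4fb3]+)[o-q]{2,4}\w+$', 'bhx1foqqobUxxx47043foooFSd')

['bh', '1f', '']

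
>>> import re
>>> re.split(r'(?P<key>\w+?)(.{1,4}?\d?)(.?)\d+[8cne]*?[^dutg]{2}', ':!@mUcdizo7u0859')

This matches one or more of a word character (lazy) (captured as 'key'); then 1 to 4 of any character (lazy), then optionally a digit (captured); then optionally any character (captured); then one or more of a digit, then zero or more of one of [8cne] (lazy), then exactly 2 of any character except [dutg].
With the lazy modifier that quantifier settles for the fewest repetitions that let the rest of the pattern succeed (the atoms after it are unaffected and can still be greedy).
Matches to split on: at [3:16] → 'mUcdizo7u0859'.
The group in the pattern means `split` returns the separators' captures alongside the pieces.

[':!@', 'mUc', 'dizo7', 'u', '']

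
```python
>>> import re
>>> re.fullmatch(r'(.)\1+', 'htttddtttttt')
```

`\1` has to match the exact text group 1 already captured.
`fullmatch` succeeds only if the pattern covers the string from start to end.
Here there's no way to consume every character, so the call returns None.

None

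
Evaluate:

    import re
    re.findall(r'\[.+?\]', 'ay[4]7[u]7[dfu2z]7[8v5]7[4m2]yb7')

['[4]', '[u]', '[dfu2z]', '[8v5]', '[4m2]']

Because the quantifier is non-greedy, it stops expanding at the earliest point where the rest of the pattern can succeed.
Scanning left to right: at [2:5] → '[4]'; at [6:9] → '[u]'; at [10:17] → '[dfu2z]'; at [18:23] → '[8v5]'; at [24:29] → '[4m2]'.
No capturing groups, so `findall` returns the 5 full match strings.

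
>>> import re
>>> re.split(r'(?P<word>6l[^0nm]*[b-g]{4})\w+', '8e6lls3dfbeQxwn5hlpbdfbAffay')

With a capturing group present, the delimiter's captured portion is kept in the result list.

['8e', '6lls3dfbe', '']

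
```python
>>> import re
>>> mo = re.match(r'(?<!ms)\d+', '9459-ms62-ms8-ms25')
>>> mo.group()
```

The negative lookahead/lookbehind blocks any match where the forbidden context is present.
`re.match` won't scan ahead — the pattern has to work from the very first character.
The match spans [0:4] → '9459'.

'9459'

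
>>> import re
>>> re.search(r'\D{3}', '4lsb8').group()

'lsb'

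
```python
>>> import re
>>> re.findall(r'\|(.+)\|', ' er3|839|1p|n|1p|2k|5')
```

Scanning left to right: at [4:20] match '|839|1p|n|1p|2k|', group 1 = '839|1p|n|1p|2k'.
With a single group, `findall` returns only what that group captured — 1 item.

['839|1p|n|1p|2k']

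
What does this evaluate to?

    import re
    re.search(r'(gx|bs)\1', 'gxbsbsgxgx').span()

(2, 6)

The backreference `\1` re-matches whatever the first group consumed, character for character.
The match spans [2:6] → 'bsbs'.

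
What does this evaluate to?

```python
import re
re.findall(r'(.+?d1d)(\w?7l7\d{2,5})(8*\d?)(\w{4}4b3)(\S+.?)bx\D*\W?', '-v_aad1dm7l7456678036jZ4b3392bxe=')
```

The pattern matches one or more of any character (lazy), then the literal 'd1d' (captured); then optionally a word character, then the literal '7l7', then 2 to 5 of a digit (captured); then zero or more of the literal '8', then optionally a digit (captured); then exactly 4 of a word character, then the literal '4b3' (captured); then one or more of a non-whitespace character, then optionally any character (captured); then the literal 'bx', then zero or more of a non-digit, then optionally a non-word character.
Scanning left to right: at [0:33] match '-v_aad1dm7l7456678036jZ4b3392bxe=', groups = ('-v_aad1d', 'm7l745667', '80', '36jZ4b3', '392').
With 5 capturing groups, `findall` returns a 5-tuple per match.

[('-v_aad1d', 'm7l745667', '80', '36jZ4b3', '392')]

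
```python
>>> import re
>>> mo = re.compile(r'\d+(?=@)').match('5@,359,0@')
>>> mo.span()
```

(0, 1)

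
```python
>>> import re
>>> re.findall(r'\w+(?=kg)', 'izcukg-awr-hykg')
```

The positive lookaround only admits positions where the adjacent text matches; those characters stay outside the span.
Scanning left to right: at [0:4] → 'izcu'; at [11:13] → 'hy'.
`findall` yields the raw match text (2 of them) because the pattern has no groups.

['izcu', 'hy']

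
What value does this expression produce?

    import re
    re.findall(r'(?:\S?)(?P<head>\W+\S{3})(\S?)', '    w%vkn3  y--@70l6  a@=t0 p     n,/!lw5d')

This matches optionally a non-whitespace character (non-capturing group); then one or more of a non-word character, then exactly 3 of a non-whitespace character (captured as 'head'); then optionally a non-whitespace character (captured).
Matches: at [0:8] match '    w%vk', groups = ('    w%v', 'k'); at [9:16] match '3  y--@', groups = ('  y--', '@'); at [19:26] match '6  a@=t', groups = ('  a@=', 't'); at [28:38] match 'p     n,/!', groups = ('     n,/', '!').
`findall` packs the 2 group values into a tuple for every match.

[('    w%v', 'k'), ('  y--', '@'), ('  a@=', 't'), ('     n,/', '!')]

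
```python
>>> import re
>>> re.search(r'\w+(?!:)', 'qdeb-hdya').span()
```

The negative lookahead/lookbehind blocks any match where the forbidden context is present.
The match spans [0:4] → 'qdeb'.

(0, 4)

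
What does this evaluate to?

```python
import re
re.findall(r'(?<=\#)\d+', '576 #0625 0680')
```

Lookahead/lookbehind check context without consuming it, so the matched span excludes the asserted characters.
Walking the string: at [5:9] → '0625'.
No capturing groups, so `findall` returns the 1 full match string.

['0625']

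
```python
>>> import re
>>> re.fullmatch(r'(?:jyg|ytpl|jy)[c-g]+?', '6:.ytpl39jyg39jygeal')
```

None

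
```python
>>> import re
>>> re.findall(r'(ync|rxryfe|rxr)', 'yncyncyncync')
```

['ync', 'ync', 'ync', 'ync']

Matches: at [0:3] match 'ync', group 1 = 'ync'; at [3:6] match 'ync', group 1 = 'ync'; at [6:9] match 'ync', group 1 = 'ync'; at [9:12] match 'ync', group 1 = 'ync'.
`findall` collects group 1 from each match (4 total).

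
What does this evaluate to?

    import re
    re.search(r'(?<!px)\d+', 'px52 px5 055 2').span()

(3, 4)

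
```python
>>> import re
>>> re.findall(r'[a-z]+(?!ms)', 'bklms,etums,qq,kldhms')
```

A negative assertion filters positions out without eating any characters.
Scanning left to right: at [0:5] → 'bklms'; at [6:11] → 'etums'; at [12:14] → 'qq'; at [15:21] → 'kldhms'.
With no groups in the pattern, `findall` gives back each whole match — 4 here.

['bklms', 'etums', 'qq', 'kldhms']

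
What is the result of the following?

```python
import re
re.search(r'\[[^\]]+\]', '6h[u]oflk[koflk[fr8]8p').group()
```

The match spans [2:5] → '[u]'.

'[u]'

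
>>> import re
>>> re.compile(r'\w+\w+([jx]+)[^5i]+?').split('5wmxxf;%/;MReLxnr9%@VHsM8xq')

['', 'x', ';%/;', 'x', 'r9%@', 'x', '']

A non-greedy quantifier consumes as few characters as it can — just enough that the remainder of the pattern still matches from where it stops; whatever follows it matches normally.
Because the pattern has a capturing group, `split` also inserts each captured text between the pieces.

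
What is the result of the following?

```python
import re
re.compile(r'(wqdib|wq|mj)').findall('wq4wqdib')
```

['wq', 'wqdib']

Branches in `(...|...)` are attempted left-to-right; the first branch that allows the whole pattern to succeed is taken.
Scanning left to right: at [0:2] match 'wq', group 1 = 'wq'; at [3:8] match 'wqdib', group 1 = 'wqdib'.
With a single group, `findall` returns only what that group captured — 2 items.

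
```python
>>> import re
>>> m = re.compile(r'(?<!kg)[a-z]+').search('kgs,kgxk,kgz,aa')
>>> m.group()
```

A negative assertion filters positions out without eating any characters.
`search` walks the string left to right and returns the first match it finds.
The match spans [0:3] → 'kgs'.

'kgs'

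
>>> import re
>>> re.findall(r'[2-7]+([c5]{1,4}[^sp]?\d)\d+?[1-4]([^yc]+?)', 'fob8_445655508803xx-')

[('508', 'x')]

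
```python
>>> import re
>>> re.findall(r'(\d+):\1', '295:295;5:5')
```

['295', '5']

After group 1 captures some text, `\1` only succeeds where that same text appears again.
Walking the string: at [0:7] match '295:295', group 1 = '295'; at [8:11] match '5:5', group 1 = '5'.
`findall` collects group 1 from each match (2 total).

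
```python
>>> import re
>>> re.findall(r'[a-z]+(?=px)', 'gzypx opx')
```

['gzy', 'o']

The positive lookaround only admits positions where the adjacent text matches; those characters stay outside the span.
Matches: at [0:3] → 'gzy'; at [6:7] → 'o'.
Since nothing is captured, `findall` lists the 2 matched substrings directly.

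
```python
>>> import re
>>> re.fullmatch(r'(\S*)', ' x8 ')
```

This matches zero or more of a non-whitespace character (captured).
`re.fullmatch` is like wrapping the pattern in `^…$` (in single-line mode).
Here there's no way to consume every character, so the call returns None.

None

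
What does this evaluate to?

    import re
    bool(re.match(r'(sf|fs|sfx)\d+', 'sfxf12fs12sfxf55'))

`re.match` won't scan ahead — the pattern has to work from the very first character.
Here the pattern fails at index 0, so the call returns None, and `bool(None)` is False.

False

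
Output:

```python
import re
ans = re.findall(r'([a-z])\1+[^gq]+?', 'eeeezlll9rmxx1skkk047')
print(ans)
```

['e', 'l', 'x', 'k']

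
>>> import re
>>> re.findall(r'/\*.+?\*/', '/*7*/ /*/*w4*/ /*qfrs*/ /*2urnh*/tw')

['/*7*/', '/*/*w4*/', '/*qfrs*/', '/*2urnh*/']

Lazy quantifiers expand one character at a time until the remainder of the pattern can match.
With no groups in the pattern, `findall` gives back each whole match — 4 here.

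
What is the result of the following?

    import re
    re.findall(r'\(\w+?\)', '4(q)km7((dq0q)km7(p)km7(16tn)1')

Since nothing is captured, `findall` lists the 4 matched substrings directly.

['(q)', '(dq0q)', '(p)', '(16tn)']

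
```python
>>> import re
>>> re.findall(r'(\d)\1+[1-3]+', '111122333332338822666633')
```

`\1` has to match the exact text group 1 already captured.
Matches: at [0:14] match '11112233333233', group 1 = '1'; at [14:18] match '8822', group 1 = '8'; at [18:24] match '666633', group 1 = '6'.
`findall` collects group 1 from each match (3 total).

['1', '8', '6']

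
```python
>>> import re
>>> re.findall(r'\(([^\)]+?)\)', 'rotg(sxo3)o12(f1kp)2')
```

['sxo3', 'f1kp']

Scanning left to right: at [4:10] match '(sxo3)', group 1 = 'sxo3'; at [13:19] match '(f1kp)', group 1 = 'f1kp'.
`findall` collects group 1 from each match (2 total).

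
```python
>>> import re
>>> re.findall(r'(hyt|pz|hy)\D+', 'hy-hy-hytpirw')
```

Scanning left to right: at [0:13] match 'hy-hy-hytpirw', group 1 = 'hy'.
With a single group, `findall` returns only what that group captured — 1 item.

['hy']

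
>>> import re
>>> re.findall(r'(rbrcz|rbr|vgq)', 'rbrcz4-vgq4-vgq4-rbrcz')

Alternation isn't longest-match — the leftmost alternative that fits at this position is chosen.
Because there's exactly one group, `findall` drops the full match and keeps group 1 from each hit.

['rbrcz', 'vgq', 'vgq', 'rbrcz']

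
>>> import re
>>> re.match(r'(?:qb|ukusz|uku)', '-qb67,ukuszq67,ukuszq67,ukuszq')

`re.match` won't scan ahead — the pattern has to work from the very first character.
Here position 0 doesn't satisfy it, so the call returns None.

None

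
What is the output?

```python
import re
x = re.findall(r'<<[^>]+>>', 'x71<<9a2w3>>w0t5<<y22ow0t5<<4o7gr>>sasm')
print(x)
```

Scanning left to right: at [3:12] → '<<9a2w3>>'; at [16:35] → '<<y22ow0t5<<4o7gr>>'.
No capturing groups, so `findall` returns the 2 full match strings.

['<<9a2w3>>', '<<y22ow0t5<<4o7gr>>']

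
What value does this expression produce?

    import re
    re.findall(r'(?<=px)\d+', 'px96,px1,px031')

The lookaround is zero-width — it requires the adjacent text to match without consuming it, so the asserted text isn't part of the match.
With no groups in the pattern, `findall` gives back each whole match — 3 here.

['96', '1', '031']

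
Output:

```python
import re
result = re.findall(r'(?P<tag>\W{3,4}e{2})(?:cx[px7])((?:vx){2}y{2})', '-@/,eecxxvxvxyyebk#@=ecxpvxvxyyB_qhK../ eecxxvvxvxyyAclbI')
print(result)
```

[('-@/,ee', 'vxvxyy')]

Pattern: 3 to 4 of a non-word character, then exactly 2 of the literal 'e' (captured as 'tag'); then the literal 'cx', then one of [px7] (non-capturing group); then the literal 'vx' repeated 2 times, then exactly 2 of a literal 'y' (captured).
Multiple groups make `findall` return tuples — one 2-tuple for the one match.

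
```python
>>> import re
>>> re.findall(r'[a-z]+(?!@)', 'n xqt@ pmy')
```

['n', 'xq', 'pmy']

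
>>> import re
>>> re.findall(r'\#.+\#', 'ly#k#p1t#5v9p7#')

['#k#p1t#5v9p7#']

Walking the string: at [2:15] → '#k#p1t#5v9p7#'.
With no groups in the pattern, `findall` gives back each whole match — 1 here.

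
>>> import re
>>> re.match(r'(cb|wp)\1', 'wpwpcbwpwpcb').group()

'wpwp'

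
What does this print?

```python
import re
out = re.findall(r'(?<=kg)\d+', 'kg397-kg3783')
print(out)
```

['397', '3783']

The positive lookaround only admits positions where the adjacent text matches; those characters stay outside the span.
Matches: at [2:5] → '397'; at [8:12] → '3783'.
Since nothing is captured, `findall` lists the 2 matched substrings directly.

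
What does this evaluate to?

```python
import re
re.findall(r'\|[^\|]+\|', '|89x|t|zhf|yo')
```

Scanning left to right: at [0:5] → '|89x|'; at [6:11] → '|zhf|'.
With no groups in the pattern, `findall` gives back each whole match — 2 here.

['|89x|', '|zhf|']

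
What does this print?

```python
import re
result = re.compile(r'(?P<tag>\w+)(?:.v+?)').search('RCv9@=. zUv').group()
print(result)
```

The pattern matches one or more of a word character (captured as 'tag'); then any character, then one or more of a literal 'v' (lazy) (non-capturing group).
`re.search` tries every starting position until one works.
The match spans [0:3] → 'RCv'.
Captured: group 1 = 'R'.

RCv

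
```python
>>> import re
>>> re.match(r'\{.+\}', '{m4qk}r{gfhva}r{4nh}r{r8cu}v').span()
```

(0, 27)

`re.match` won't scan ahead — the pattern has to work from the very first character.
The match spans [0:27] → '{m4qk}r{gfhva}r{4nh}r{r8cu}'.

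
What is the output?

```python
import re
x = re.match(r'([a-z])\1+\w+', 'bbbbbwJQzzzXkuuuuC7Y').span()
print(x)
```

(0, 20)

`re.match` won't scan ahead — the pattern has to work from the very first character.
The match spans [0:20] → 'bbbbbwJQzzzXkuuuuC7Y'.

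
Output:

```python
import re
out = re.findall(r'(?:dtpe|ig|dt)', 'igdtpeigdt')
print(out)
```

['ig', 'dtpe', 'ig', 'dt']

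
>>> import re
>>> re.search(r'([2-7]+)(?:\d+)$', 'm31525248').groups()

The match spans [1:9] → '31525248'.
Captured: group 1 = '3'.

('3',)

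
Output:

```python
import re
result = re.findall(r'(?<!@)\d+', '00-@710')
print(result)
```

['00', '10']

A negative assertion filters positions out without eating any characters.
Walking the string: at [0:2] → '00'; at [5:7] → '10'.
`findall` yields the raw match text (2 of them) because the pattern has no groups.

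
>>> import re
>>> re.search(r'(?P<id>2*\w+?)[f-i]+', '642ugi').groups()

('642u',)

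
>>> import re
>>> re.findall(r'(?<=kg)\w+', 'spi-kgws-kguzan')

Because the assertion is zero-width, the text it checks is not consumed and won't appear in the result.
Scanning left to right: at [6:8] → 'ws'; at [11:15] → 'uzan'.
`findall` yields the raw match text (2 of them) because the pattern has no groups.

['ws', 'uzan']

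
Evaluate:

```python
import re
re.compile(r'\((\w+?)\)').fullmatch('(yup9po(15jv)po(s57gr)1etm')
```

For `fullmatch`, every character of the input must be accounted for by the pattern.
Here the string isn't matched end-to-end, so the call returns None.

None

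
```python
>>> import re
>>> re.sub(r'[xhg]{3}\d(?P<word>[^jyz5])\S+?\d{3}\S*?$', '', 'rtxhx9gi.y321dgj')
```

Pattern: exactly 3 of one of [xhg], then a digit; then any character except [jyz5] (captured as 'word'); then one or more of a non-whitespace character (lazy), then exactly 3 of a digit, then zero or more of a non-whitespace character (lazy); then anchored at the end.
Matches: at [2:16] → 'xhx9gi.y321dgj'.
Each match is replaced by ''.

'rt'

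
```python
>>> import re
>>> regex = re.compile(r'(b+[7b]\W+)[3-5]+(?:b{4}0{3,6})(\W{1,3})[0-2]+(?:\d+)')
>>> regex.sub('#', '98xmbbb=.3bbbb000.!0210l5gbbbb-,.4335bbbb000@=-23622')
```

'98xm#l5g#'

The pattern matches one or more of the literal 'b', then one of [7b], then one or more of a non-word character (captured); then one or more of a character in [3-5]; then exactly 4 of the literal 'b', then 3 to 6 of the literal '0' (non-capturing group); then 1 to 3 of a non-word character (captured); then one or more of a character in [0-2]; then one or more of a digit (non-capturing group).
Matches: at [4:23] → 'bbb=.3bbbb000.!0210'; at [26:52] → 'bbbb-,.4335bbbb000@=-23622'.
Every occurrence is swapped for '#'.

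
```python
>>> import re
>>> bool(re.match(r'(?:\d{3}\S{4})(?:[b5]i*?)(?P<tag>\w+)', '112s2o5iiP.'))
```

False

`re.match` won't scan ahead — the pattern has to work from the very first character.
Here the pattern fails at index 0, so the call returns None, and `bool(None)` is False.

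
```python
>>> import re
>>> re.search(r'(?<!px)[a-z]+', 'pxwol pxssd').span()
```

The negative lookaround is zero-width — it rules out positions where the adjacent text would match, without consuming anything.
The match spans [0:5] → 'pxwol'.

(0, 5)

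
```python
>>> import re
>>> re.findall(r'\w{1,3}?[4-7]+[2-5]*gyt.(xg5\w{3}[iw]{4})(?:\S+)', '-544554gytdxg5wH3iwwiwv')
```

Pattern: 1 to 3 of a word character (lazy); then one or more of a character in [4-7]; then zero or more of a character in [2-5], then the literal 'gyt', then any character; then the literal 'xg5', then exactly 3 of a word character, then exactly 4 of one of [iw] (captured); then one or more of a non-whitespace character (non-capturing group).
With a single group, `findall` returns only what that group captured — 1 item.

['xg5wH3iwwi']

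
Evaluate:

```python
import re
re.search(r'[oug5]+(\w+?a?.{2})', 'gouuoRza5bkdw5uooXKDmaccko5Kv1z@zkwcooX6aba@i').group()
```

The match spans [0:8] → 'gouuoRza'.

'gouuoRza'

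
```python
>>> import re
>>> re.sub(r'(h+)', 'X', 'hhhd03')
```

'Xd03'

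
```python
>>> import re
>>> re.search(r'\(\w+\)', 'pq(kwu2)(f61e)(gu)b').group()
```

The match spans [2:8] → '(kwu2)'.

'(kwu2)'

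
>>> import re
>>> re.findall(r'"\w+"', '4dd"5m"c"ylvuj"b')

['"5m"', '"ylvuj"']

Matches: at [3:7] → '"5m"'; at [8:15] → '"ylvuj"'.
No capturing groups, so `findall` returns the 2 full match strings.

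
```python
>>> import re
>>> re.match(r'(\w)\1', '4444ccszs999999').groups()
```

The backreference `\1` re-matches whatever the first group consumed, character for character.
`match` is anchored at position 0; if the pattern doesn't fit there, it returns None.
The match spans [0:2] → '44'.
Captured: group 1 = '4'.

('4',)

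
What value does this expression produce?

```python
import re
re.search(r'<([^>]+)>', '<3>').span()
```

The match spans [0:3] → '<3>'.

(0, 3)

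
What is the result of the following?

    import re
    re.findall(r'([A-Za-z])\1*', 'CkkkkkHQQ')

['C', 'k', 'H', 'Q']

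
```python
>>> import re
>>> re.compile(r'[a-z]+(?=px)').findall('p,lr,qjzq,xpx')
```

The positive lookaround only admits positions where the adjacent text matches; those characters stay outside the span.
`findall` yields the raw match text (1 of them) because the pattern has no groups.

['x']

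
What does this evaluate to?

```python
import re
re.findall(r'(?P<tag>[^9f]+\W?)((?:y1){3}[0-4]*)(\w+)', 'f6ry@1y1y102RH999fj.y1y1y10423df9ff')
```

[('j.', 'y1y1y10423', 'df9ff')]

Pattern: one or more of any character except [9f], then optionally a non-word character (captured as 'tag'); then the literal 'y1' repeated 3 times, then zero or more of a character in [0-4] (captured); then one or more of a word character (captured).
Matches: at [18:35] match 'j.y1y1y10423df9ff', groups = ('j.', 'y1y1y10423', 'df9ff').
`findall` packs the 3 group values into a tuple for every match.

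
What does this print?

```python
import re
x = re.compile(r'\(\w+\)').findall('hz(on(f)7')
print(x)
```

['(f)']

Walking the string: at [5:8] → '(f)'.
No capturing groups, so `findall` returns the 1 full match string.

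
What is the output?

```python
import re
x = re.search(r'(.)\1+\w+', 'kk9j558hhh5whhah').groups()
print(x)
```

('k',)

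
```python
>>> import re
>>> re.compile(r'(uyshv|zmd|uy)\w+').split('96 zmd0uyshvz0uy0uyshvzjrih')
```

Matches to split on: at [3:27] → 'zmd0uyshvz0uy0uyshvzjrih'.
With a capturing group present, the delimiter's captured portion is kept in the result list.

['96 ', 'zmd', '']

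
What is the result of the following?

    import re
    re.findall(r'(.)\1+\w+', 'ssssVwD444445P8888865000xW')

['s']

`\1` has to match the exact text group 1 already captured.
Walking the string: at [0:26] match 'ssssVwD444445P8888865000xW', group 1 = 's'.
`findall` collects group 1 from the one match (1 total).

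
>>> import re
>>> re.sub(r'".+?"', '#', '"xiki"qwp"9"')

'#qwp#'

Every occurrence is swapped for '#'.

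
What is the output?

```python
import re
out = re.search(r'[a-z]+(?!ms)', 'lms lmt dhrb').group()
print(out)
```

lms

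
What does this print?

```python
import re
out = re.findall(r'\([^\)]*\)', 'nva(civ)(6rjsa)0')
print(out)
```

Walking the string: at [3:8] → '(civ)'; at [8:15] → '(6rjsa)'.
`findall` yields the raw match text (2 of them) because the pattern has no groups.

['(civ)', '(6rjsa)']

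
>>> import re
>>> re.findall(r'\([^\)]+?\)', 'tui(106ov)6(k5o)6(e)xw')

['(106ov)', '(k5o)', '(e)']

Scanning left to right: at [3:10] → '(106ov)'; at [11:16] → '(k5o)'; at [17:20] → '(e)'.
No capturing groups, so `findall` returns the 3 full match strings.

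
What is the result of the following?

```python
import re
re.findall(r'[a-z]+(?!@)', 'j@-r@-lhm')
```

['lhm']

A negative assertion filters positions out without eating any characters.
Matches: at [6:9] → 'lhm'.
`findall` yields the raw match text (1 of them) because the pattern has no groups.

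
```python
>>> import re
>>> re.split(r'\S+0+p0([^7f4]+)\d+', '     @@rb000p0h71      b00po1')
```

Pattern: one or more of a non-whitespace character, then one or more of a literal '0', then the literal 'p0'; then one or more of any character except [7f4] (captured); then one or more of a digit.
Matches to split on: at [5:17] → '@@rb000p0h71'.
With a capturing group present, the delimiter's captured portion is kept in the result list.

['     ', 'h', '      b00po1']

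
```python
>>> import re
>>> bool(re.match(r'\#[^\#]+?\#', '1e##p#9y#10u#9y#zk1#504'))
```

With `match`, the pattern is implicitly anchored at the beginning.
Here the pattern fails at index 0, so the call returns None, and `bool(None)` is False.

False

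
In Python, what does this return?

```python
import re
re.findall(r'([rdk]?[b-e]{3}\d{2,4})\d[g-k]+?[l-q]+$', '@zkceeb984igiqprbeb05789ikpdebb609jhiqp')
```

Pattern: optionally one of [rdk], then exactly 3 of a character in [b-e], then 2 to 4 of a digit (captured); then a digit; then one or more of a character in [g-k] (lazy); then one or more of a character in [l-q]; then anchored at the end.
Scanning left to right: at [27:39] match 'debb609jhiqp', group 1 = 'debb60'.
With a single group, `findall` returns only what that group captured — 1 item.

['debb60']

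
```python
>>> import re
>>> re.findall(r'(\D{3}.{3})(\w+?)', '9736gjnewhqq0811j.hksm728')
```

This matches exactly 3 of a non-digit, then exactly 3 of any character (captured); then one or more of a word character (lazy) (captured).
With the lazy modifier that quantifier settles for the fewest repetitions that let the rest of the pattern succeed (the atoms after it are unaffected and can still be greedy).
Walking the string: at [4:11] match 'gjnewhq', groups = ('gjnewh', 'q'); at [16:23] match 'j.hksm7', groups = ('j.hksm', '7').
With 2 capturing groups, `findall` returns a 2-tuple per match.

[('gjnewh', 'q'), ('j.hksm', '7')]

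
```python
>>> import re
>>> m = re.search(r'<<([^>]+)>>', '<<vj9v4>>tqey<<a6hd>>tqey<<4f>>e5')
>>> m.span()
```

`re.search` tries every starting position until one works.
The match spans [0:9] → '<<vj9v4>>'.
Captured: group 1 = 'vj9v4'.

(0, 9)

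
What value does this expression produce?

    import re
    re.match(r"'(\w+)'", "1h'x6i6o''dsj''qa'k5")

With `match`, the pattern is implicitly anchored at the beginning.
Here the pattern fails at index 0, so the call returns None.

None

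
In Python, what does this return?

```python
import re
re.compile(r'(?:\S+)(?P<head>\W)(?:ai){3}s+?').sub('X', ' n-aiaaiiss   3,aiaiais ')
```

' n-aiaaiiss   X '

This matches one or more of a non-whitespace character (non-capturing group); then a non-word character (captured as 'head'); then the literal 'ai' repeated 3 times, then one or more of a literal 's' (lazy).
Matches: at [14:23] → '3,aiaiais'.
Every occurrence is swapped for 'X'.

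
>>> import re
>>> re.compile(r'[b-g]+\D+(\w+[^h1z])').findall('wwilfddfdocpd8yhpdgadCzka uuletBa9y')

['8yhpdgadCzka ', '9y']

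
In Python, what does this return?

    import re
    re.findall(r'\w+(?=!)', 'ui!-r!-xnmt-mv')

The `(?=…)`/`(?<=…)` assertion just peeks at neighbouring text; it doesn't advance the match position.
`findall` yields the raw match text (2 of them) because the pattern has no groups.

['ui', 'r']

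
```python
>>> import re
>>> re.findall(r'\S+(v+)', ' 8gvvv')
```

['v']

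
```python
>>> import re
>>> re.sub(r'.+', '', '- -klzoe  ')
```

This matches one or more of any character.
Matches: at [0:10] → '- -klzoe  '.
`sub` substitutes '' at each match site.

''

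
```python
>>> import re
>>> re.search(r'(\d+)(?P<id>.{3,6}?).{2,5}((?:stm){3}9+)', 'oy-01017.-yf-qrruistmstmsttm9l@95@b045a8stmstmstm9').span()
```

This matches one or more of a digit (captured); then 3 to 6 of any character (lazy) (captured as 'id'); then 2 to 5 of any character; then the literal 'stm' repeated 3 times, then one or more of the literal '9' (captured).
`re.search` tries every starting position until one works.
The match spans [28:50] → '9l@95@b045a8stmstmstm9'.
Captured: group 1 = '9', group 2 = 'l@95@b', group 3 = 'stmstmstm9'.

(28, 50)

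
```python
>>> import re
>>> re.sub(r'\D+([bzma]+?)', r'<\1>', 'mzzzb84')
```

'<b>84'

Pattern: one or more of a non-digit; then one or more of one of [bzma] (lazy) (captured).
Matches: at [0:5] → 'mzzzb'.
`\1` in the replacement pulls in group 1's text for each match.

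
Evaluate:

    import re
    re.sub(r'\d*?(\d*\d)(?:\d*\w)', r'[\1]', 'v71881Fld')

'v[71881]ld'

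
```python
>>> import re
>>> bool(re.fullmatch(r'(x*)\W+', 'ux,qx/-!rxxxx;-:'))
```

The pattern matches zero or more of a literal 'x' (captured); then one or more of a non-word character.
For `fullmatch`, every character of the input must be accounted for by the pattern.
Here there's no way to consume every character, so the call returns None, and `bool(None)` is False.

False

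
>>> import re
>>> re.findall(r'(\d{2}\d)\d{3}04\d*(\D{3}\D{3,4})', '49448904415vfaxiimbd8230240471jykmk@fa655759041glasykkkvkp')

[('494', 'vfaxiim'), ('823', 'jykmk@f'), ('655', 'glasykk')]

Pattern: exactly 2 of a digit, then a digit (captured); then exactly 3 of a digit, then the literal '04', then zero or more of a digit; then exactly 3 of a non-digit, then 3 to 4 of a non-digit (captured).
Walking the string: at [0:18] match '49448904415vfaxiim', groups = ('494', 'vfaxiim'); at [20:37] match '8230240471jykmk@f', groups = ('823', 'jykmk@f'); at [38:54] match '655759041glasykk', groups = ('655', 'glasykk').
Multiple groups make `findall` return tuples — one 2-tuple for each match.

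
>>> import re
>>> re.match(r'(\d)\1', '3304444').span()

(0, 2)

The backreference `\1` re-matches whatever the first group consumed, character for character.
With `match`, the pattern is implicitly anchored at the beginning.
The match spans [0:2] → '33'.
Captured: group 1 = '3'.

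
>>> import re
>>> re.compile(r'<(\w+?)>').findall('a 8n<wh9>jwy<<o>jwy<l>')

Walking the string: at [4:9] match '<wh9>', group 1 = 'wh9'; at [13:16] match '<o>', group 1 = 'o'; at [19:22] match '<l>', group 1 = 'l'.
Because there's exactly one group, `findall` drops the full match and keeps group 1 from each hit.

['wh9', 'o', 'l']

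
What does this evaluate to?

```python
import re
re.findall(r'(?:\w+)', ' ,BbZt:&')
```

['BbZt']

No capturing groups, so `findall` returns the 1 full match string.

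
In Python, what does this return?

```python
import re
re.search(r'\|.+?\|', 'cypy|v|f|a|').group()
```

The `?` after the quantifier makes it lazy — it takes as little as possible before letting the rest of the pattern try.
`re.search` scans for the first position where the pattern succeeds.
The match spans [4:7] → '|v|'.

'|v|'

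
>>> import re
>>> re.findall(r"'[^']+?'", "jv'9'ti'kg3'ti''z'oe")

Matches: at [2:5] → "'9'"; at [7:12] → "'kg3'"; at [15:18] → "'z'".
With no groups in the pattern, `findall` gives back each whole match — 3 here.

["'9'", "'kg3'", "'z'"]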